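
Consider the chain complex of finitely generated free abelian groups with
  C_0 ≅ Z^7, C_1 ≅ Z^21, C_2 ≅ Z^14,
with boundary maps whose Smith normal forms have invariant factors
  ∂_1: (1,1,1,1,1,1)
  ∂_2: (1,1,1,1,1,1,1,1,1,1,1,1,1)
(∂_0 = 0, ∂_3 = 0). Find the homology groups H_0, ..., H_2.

H_0 ≅ Z,  H_1 ≅ Z^2,  H_2 ≅ Z.

H_0: b_0 = 7 − 0 − 6 = 1; torsion from ∂_1 factors > 1: none. So H_0 ≅ Z.
H_1: b_1 = 21 − 6 − 13 = 2; torsion from ∂_2 factors > 1: none. So H_1 ≅ Z^2.
H_2: b_2 = 14 − 13 − 0 = 1; torsion from ∂_3 factors > 1: none. So H_2 ≅ Z.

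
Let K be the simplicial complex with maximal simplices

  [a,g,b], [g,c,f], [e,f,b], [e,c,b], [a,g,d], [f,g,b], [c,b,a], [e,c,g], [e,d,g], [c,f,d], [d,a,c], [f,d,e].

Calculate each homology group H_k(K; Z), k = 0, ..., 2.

H_0 = Z,  H_1 = Z/2,  H_2 = 0.

Fix the vertex order a < b < c < d < e < f < g and write every simplex with vertices in increasing order. Then dim K = 2 and the simplices of K are:

  0-simplices (7): a, b, c, d, e, f, g
  1-simplices (18): ab, ac, ad, ag, bc, be, bf, bg, cd, ce, cf, cg, de, df, dg, ef, eg, fg
  2-simplices (12): abc, abg, acd, adg, bce, bef, bfg, cdf, ceg, cfg, def, deg

giving chain groups C_0 ≅ Z^7, C_1 ≅ Z^18, C_2 ≅ Z^12.

∂_1: C_1 → C_0 maps an edge to its endpoints' difference, ∂[p,q] = q − p.
The resulting 7×18 matrix has rank 6, and its Smith normal form has invariant factors (1,1,1,1,1,1).

The boundary map ∂_2: C_2 → C_1 sends each 2-simplex [p,q,r] to [q,r] − [p,r] + [p,q]. For instance
  ∂abg = bg − ag + ab,
  ∂bce = ce − be + bc.
The 18×12 boundary matrix has rank 12 and Smith normal form diag(1,1,1,1,1,1,1,1,1,1,1,2).

Computing H_k = (kernel of ∂_k) / (image of ∂_{k+1}):

  H_0: rank C_0 − rank ∂_1 = 7 − 6 = 1, and the invariant factors of ∂_1 are all 1, so H_0 ≅ Z.
  H_1: rank ker ∂_1 − rank ∂_2 = (18 − 6) − 12 = 0, and ∂_2 has invariant factor 2 > 1, so H_1 ≅ Z/2.
  H_2: rank ker ∂_2 − rank ∂_3 = (12 − 12) − 0 = 0, and there is no ∂_3, so H_2 ≅ 0.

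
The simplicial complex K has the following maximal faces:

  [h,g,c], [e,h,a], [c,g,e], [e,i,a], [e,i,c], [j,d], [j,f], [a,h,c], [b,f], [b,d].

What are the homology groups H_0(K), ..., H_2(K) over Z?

H_0 = Z^2,  H_1 = Z^2,  H_2 = 0.

Fix the vertex order a < b < c < d < e < f < g < h < i < j and write every simplex with vertices in increasing order. Then dim K = 2 and the simplices of K are:

  0-simplices (10): a, b, c, d, e, f, g, h, i, j
  1-simplices (16): ac, ae, ah, ai, bd, bf, ce, cg, ch, ci, dj, eg, eh, ei, fj, gh
  2-simplices (6): ach, aeh, aei, ceg, cei, cgh

so the chain groups are C_0 ≅ Z^10, C_1 ≅ Z^16, C_2 ≅ Z^6.

Boundary ∂_1: C_1 → C_0 sends each edge [p,q] (with p < q) to q − p.
This gives a 10×16 integer matrix of rank 8; reducing to Smith normal form yields diagonal entries (1,1,1,1,1,1,1,1).

The boundary map ∂_2: C_2 → C_1 acts by ∂[p,q,r] = [q,r] − [p,r] + [p,q]. For instance
  ∂cei = ei − ci + ce,
  ∂cgh = gh − ch + cg.
The resulting 16×6 matrix has rank 6, and its Smith normal form has invariant factors (1,1,1,1,1,1).

From H_k ≅ ker(∂_k) / im(∂_{k+1}) we obtain:

  H_0: rank C_0 − rank ∂_1 = 10 − 8 = 2, and the invariant factors of ∂_1 are all 1, so H_0 = Z^2.
  H_1: rank ker ∂_1 − rank ∂_2 = (16 − 8) − 6 = 2, and the invariant factors of ∂_2 are all 1, so H_1 = Z^2.
  H_2: rank ker ∂_2 − rank ∂_3 = (6 − 6) − 0 = 0, and there is no ∂_3, so H_2 = 0.

As a check, the Euler characteristic is 10 − 16 + 6 = 0, which agrees with 2 − 2 + 0 = 0.
(K is a triangulation of the disjoint union of the circle S^1 and the cylinder S^1 x I.)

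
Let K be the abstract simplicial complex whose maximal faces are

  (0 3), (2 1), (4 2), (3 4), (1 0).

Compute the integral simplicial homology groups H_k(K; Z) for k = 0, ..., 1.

H_0 ≅ Z,  H_1 ≅ Z.

We work with the vertex ordering 0 < 1 < 2 < 3 < 4. The simplices of K, each written with vertices in increasing order, are:

  0-simplices (5): [0], [1], [2], [3], [4]
  1-simplices (5): [0,1], [0,3], [1,2], [2,4], [3,4]

Hence C_0 ≅ Z^5, C_1 ≅ Z^5.

Boundary ∂_1: C_1 → C_0 is given by ∂[p,q] = [q] − [p]. For instance
  ∂[2,4] = [4] − [2].
The 5×5 boundary matrix has rank 4 and Smith normal form diag(1,1,1,1).

Now H_k = ker ∂_k / im ∂_{k+1}, so:

  H_0: rank C_0 − rank ∂_1 = 5 − 4 = 1, and the invariant factors of ∂_1 are all 1, so H_0 = Z.
  H_1: rank ker ∂_1 − rank ∂_2 = (5 − 4) − 0 = 1, and there is no ∂_2, so H_1 = Z.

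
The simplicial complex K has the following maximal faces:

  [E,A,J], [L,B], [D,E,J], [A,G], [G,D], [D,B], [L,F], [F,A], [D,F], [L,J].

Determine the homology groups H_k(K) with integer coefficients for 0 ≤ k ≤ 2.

Order the vertices as A < B < D < E < F < G < J < L. Listing each simplex with vertices in this order, K has dimension 2 with simplices:

  0-simplices (8): A, B, D, E, F, G, J, L
  1-simplices (13): AE, AF, AG, AJ, BD, BL, DE, DF, DG, DJ, EJ, FL, JL
  2-simplices (2): AEJ, DEJ

so the chain groups are C_0 ≅ Z^8, C_1 ≅ Z^13, C_2 ≅ Z^2.

Boundary ∂_1: C_1 → C_0 maps an edge to its endpoints' difference, ∂[p,q] = q − p.
The 8×13 boundary matrix has rank 7 and Smith normal form diag(1,1,1,1,1,1,1).

∂_2: C_2 → C_1 sends each 2-simplex [p,q,r] to [q,r] − [p,r] + [p,q]. For instance
  ∂DEJ = EJ − DJ + DE,
  ∂AEJ = EJ − AJ + AE.
The 13×2 boundary matrix has rank 2 and Smith normal form diag(1,1).

Computing H_k = (kernel of ∂_k) / (image of ∂_{k+1}):

  H_0: rank C_0 − rank ∂_1 = 8 − 7 = 1, and the invariant factors of ∂_1 are all 1, so H_0 = Z.
  H_1: rank ker ∂_1 − rank ∂_2 = (13 − 7) − 2 = 4, and the invariant factors of ∂_2 are all 1, so H_1 = Z^4.
  H_2: rank ker ∂_2 − rank ∂_3 = (2 − 2) − 0 = 0, and there is no ∂_3, so H_2 = 0.

H_0 = Z,  H_1 = Z^4,  H_2 = 0.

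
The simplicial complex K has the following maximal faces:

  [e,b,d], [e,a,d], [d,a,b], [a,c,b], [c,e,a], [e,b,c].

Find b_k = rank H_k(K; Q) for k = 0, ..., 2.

b_0 = 1, b_1 = 0, b_2 = 1.

Fix the vertex order a < b < c < d < e and write every simplex with vertices in increasing order. Then dim K = 2 and the simplices of K are:

  0-simplices (5): a, b, c, d, e
  1-simplices (9): ab, ac, ad, ae, bc, bd, be, ce, de
  2-simplices (6): abc, abd, ace, ade, bce, bde

so the chain groups are C_0 ≅ Z^5, C_1 ≅ Z^9, C_2 ≅ Z^6.

∂_1: C_1 → C_0 maps an edge to its endpoints' difference, ∂[p,q] = q − p. For instance
  ∂bc = c − b.
The 5×9 boundary matrix has rank 4 and Smith normal form diag(1,1,1,1).

∂_2: C_2 → C_1 maps a triangle to the signed sum of its edges. For instance
  ∂ade = de − ae + ad,
  ∂abc = bc − ac + ab.
This gives a 9×6 integer matrix of rank 5; reducing to Smith normal form yields diagonal entries (1,1,1,1,1).

From H_k ≅ ker(∂_k) / im(∂_{k+1}) we obtain:

  H_0: rank C_0 − rank ∂_1 = 5 − 4 = 1, and the invariant factors of ∂_1 are all 1, so H_0 = Z.
  H_1: rank ker ∂_1 − rank ∂_2 = (9 − 4) − 5 = 0, and the invariant factors of ∂_2 are all 1, so H_1 = 0.
  H_2: rank ker ∂_2 − rank ∂_3 = (6 − 5) − 0 = 1, and there is no ∂_3, so H_2 = Z.

(K is a triangulation of the 2-sphere S^2.)

Hence the Betti numbers are b_0 = 1, b_1 = 0, b_2 = 1.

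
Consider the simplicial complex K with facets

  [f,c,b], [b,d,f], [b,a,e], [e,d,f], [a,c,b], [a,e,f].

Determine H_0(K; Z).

H_0 = Z.

Fix the vertex order a < b < c < d < e < f and write every simplex with vertices in increasing order. Then dim K = 2 and the simplices of K are:

  0-simplices (6): a, b, c, d, e, f
  1-simplices (12): ab, ac, ae, af, bc, bd, be, bf, cf, de, df, ef
  2-simplices (6): abc, abe, aef, bcf, bdf, def

Hence C_0 ≅ Z^6, C_1 ≅ Z^12, C_2 ≅ Z^6.

The boundary map ∂_1: C_1 → C_0 sends each edge [p,q] (with p < q) to q − p.
The resulting 6×12 matrix has rank 5, and its Smith normal form has invariant factors (1,1,1,1,1).

The boundary map ∂_2: C_2 → C_1 sends each 2-simplex [p,q,r] to [q,r] − [p,r] + [p,q]. For instance
  ∂bcf = cf − bf + bc,
  ∂def = ef − df + de.
This gives a 12×6 integer matrix of rank 6; reducing to Smith normal form yields diagonal entries (1,1,1,1,1,1).

Reading off H_k = ker ∂_k / im ∂_{k+1}:

  H_0: rank C_0 − rank ∂_1 = 6 − 5 = 1, and the invariant factors of ∂_1 are all 1, so H_0 ≅ Z.

(K is a triangulation of the cylinder S^1 x I.)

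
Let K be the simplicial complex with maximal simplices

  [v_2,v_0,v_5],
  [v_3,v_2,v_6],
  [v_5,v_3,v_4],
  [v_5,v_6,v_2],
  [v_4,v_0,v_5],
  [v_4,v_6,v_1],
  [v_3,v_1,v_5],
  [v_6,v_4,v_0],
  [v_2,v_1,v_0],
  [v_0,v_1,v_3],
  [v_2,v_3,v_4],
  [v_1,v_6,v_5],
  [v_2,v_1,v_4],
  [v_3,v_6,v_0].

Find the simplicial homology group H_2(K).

H_2 ≅ Z.

Take the total order v_0 < v_1 < v_2 < v_3 < v_4 < v_5 < v_6 on the vertex set. Then K (dimension 2) consists of the simplices:

  0-simplices (7): [v_0], [v_1], [v_2], [v_3], [v_4], [v_5], [v_6]
  1-simplices (21): (21 of them)
  2-simplices (14): (14 of them)

giving chain groups C_0 ≅ Z^7, C_1 ≅ Z^21, C_2 ≅ Z^14.

∂_1: C_1 → C_0 maps an edge to its endpoints' difference, ∂[p,q] = q − p.
As a 7×21 matrix over Z this has rank 6, with invariant factors (1,1,1,1,1,1).

∂_2: C_2 → C_1 maps a triangle to the signed sum of its edges. For instance
  ∂[v_2,v_3,v_6] = [v_3,v_6] − [v_2,v_6] + [v_2,v_3],
  ∂[v_0,v_3,v_6] = [v_3,v_6] − [v_0,v_6] + [v_0,v_3].
The 21×14 boundary matrix has rank 13 and Smith normal form diag(1,1,1,1,1,1,1,1,1,1,1,1,1).

Now H_k = ker ∂_k / im ∂_{k+1}, so:

  H_2: rank ker ∂_2 − rank ∂_3 = (14 − 13) − 0 = 1, and there is no ∂_3, so H_2 = Z.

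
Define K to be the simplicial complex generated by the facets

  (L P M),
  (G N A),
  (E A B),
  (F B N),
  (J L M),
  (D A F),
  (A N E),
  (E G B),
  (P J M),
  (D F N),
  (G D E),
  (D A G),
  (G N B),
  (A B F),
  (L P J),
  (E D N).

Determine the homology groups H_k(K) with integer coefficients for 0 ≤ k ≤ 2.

H_0 = Z^2,  H_1 = Z_2,  H_2 = Z.

We work with the vertex ordering A < B < D < E < F < G < J < L < M < N < P. The simplices of K, each written with vertices in increasing order, are:

  0-simplices (11): A, B, D, E, F, G, J, L, M, N, P
  1-simplices (24): AB, AD, AE, AF, AG, AN, BE, BF, BG, BN, DE, DF, DG, DN, EG, EN, FN, GN, JL, JM, JP, LM, LP, MP
  2-simplices (16): ABE, ABF, ADF, ADG, AEN, AGN, BEG, BFN, BGN, DEG, DEN, DFN, JLM, JLP, JMP, LMP

Hence C_0 ≅ Z^11, C_1 ≅ Z^24, C_2 ≅ Z^16.

∂_1: C_1 → C_0 maps an edge to its endpoints' difference, ∂[p,q] = q − p.
As a 11×24 matrix over Z this has rank 9, with invariant factors (1,1,1,1,1,1,1,1,1).

∂_2: C_2 → C_1 acts by ∂[p,q,r] = [q,r] − [p,r] + [p,q]. For instance
  ∂ADF = DF − AF + AD,
  ∂ABF = BF − AF + AB.
The 24×16 boundary matrix has rank 15 and Smith normal form diag(1,1,1,1,1,1,1,1,1,1,1,1,1,1,2).

From H_k ≅ ker(∂_k) / im(∂_{k+1}) we obtain:

  H_0: rank C_0 − rank ∂_1 = 11 − 9 = 2, and the invariant factors of ∂_1 are all 1, so H_0 = Z^2.
  H_1: rank ker ∂_1 − rank ∂_2 = (24 − 9) − 15 = 0, and ∂_2 has invariant factor 2 > 1, so H_1 = Z_2.
  H_2: rank ker ∂_2 − rank ∂_3 = (16 − 15) − 0 = 1, and there is no ∂_3, so H_2 = Z.

As a check, the Euler characteristic is 11 − 24 + 16 = 3, which agrees with 2 − 0 + 1 = 3.
(K is a triangulation of the disjoint union of the real projective plane RP^2 and the 2-sphere S^2.)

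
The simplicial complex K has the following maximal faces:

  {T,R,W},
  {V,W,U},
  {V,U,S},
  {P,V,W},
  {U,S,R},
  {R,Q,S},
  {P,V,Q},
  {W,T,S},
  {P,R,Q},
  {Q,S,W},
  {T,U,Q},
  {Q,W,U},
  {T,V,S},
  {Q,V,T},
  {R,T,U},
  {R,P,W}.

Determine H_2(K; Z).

Order the vertices as P < Q < R < S < T < U < V < W. Listing each simplex with vertices in this order, K has dimension 2 with simplices:

  0-simplices (8): P, Q, R, S, T, U, V, W
  1-simplices (24): PQ, PR, PV, PW, QR, QS, QT, QU, QV, QW, RS, RT, RU, RW, ST, SU, SV, SW, TU, TV, TW, UV, UW, VW
  2-simplices (16): PQR, PQV, PRW, PVW, QRS, QSW, QTU, QTV, QUW, RSU, RTU, RTW, STV, STW, SUV, UVW

so the chain groups are C_0 ≅ Z^8, C_1 ≅ Z^24, C_2 ≅ Z^16.

∂_1: C_1 → C_0 is given by ∂[p,q] = [q] − [p].
The 8×24 boundary matrix has rank 7 and Smith normal form diag(1,1,1,1,1,1,1).

∂_2: C_2 → C_1 sends each 2-simplex [p,q,r] to [q,r] − [p,r] + [p,q]. For instance
  ∂UVW = VW − UW + UV,
  ∂PQV = QV − PV + PQ.
The resulting 24×16 matrix has rank 15, and its Smith normal form has invariant factors (1,1,1,1,1,1,1,1,1,1,1,1,1,1,1).

Reading off H_k = ker ∂_k / im ∂_{k+1}:

  H_2: rank ker ∂_2 − rank ∂_3 = (16 − 15) − 0 = 1, and there is no ∂_3, so H_2 = Z.

H_2 = Z.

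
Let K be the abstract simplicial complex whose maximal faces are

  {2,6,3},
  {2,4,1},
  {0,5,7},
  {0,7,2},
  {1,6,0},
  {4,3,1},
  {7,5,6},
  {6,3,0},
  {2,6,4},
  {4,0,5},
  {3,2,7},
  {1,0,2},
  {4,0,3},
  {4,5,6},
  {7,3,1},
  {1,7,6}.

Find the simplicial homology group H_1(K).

Take the total order 0 < 1 < 2 < 3 < 4 < 5 < 6 < 7 on the vertex set. Then K (dimension 2) consists of the simplices:

  0-simplices (8): [0], [1], [2], [3], [4], [5], [6], [7]
  1-simplices (24): (24 of them)
  2-simplices (16): [0,1,2], [0,1,6], [0,2,7], [0,3,4], [0,3,6], [0,4,5], [0,5,7], [1,2,4], [1,3,4], [1,3,7], [1,6,7], [2,3,6], [2,3,7], [2,4,6], [4,5,6], [5,6,7]

Hence C_0 ≅ Z^8, C_1 ≅ Z^24, C_2 ≅ Z^16.

The boundary map ∂_1: C_1 → C_0 is given by ∂[p,q] = [q] − [p]. For instance
  ∂[1,4] = [4] − [1].
As a 8×24 matrix over Z this has rank 7, with invariant factors (1,1,1,1,1,1,1).

The boundary map ∂_2: C_2 → C_1 maps a triangle to the signed sum of its edges. For instance
  ∂[2,3,7] = [3,7] − [2,7] + [2,3],
  ∂[0,3,4] = [3,4] − [0,4] + [0,3].
This gives a 24×16 integer matrix of rank 15; reducing to Smith normal form yields diagonal entries (1,1,1,1,1,1,1,1,1,1,1,1,1,1,1).

Computing H_k = (kernel of ∂_k) / (image of ∂_{k+1}):

  H_1: rank ker ∂_1 − rank ∂_2 = (24 − 7) − 15 = 2, and the invariant factors of ∂_2 are all 1, so H_1 ≅ Z^2.

H_1 = Z^2.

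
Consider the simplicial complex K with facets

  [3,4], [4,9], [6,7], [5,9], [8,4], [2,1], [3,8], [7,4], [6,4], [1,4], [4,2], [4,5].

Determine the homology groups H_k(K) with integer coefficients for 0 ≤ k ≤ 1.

We work with the vertex ordering 1 < 2 < 3 < 4 < 5 < 6 < 7 < 8 < 9. The simplices of K, each written with vertices in increasing order, are:

  0-simplices (9): [1], [2], [3], [4], [5], [6], [7], [8], [9]
  1-simplices (12): [1,2], [1,4], [2,4], [3,4], [3,8], [4,5], [4,6], [4,7], [4,8], [4,9], [5,9], [6,7]

giving chain groups C_0 ≅ Z^9, C_1 ≅ Z^12.

Boundary ∂_1: C_1 → C_0 is given by ∂[p,q] = [q] − [p]. For instance
  ∂[3,4] = [4] − [3].
The 9×12 boundary matrix has rank 8 and Smith normal form diag(1,1,1,1,1,1,1,1).

From H_k ≅ ker(∂_k) / im(∂_{k+1}) we obtain:

  H_0: rank C_0 − rank ∂_1 = 9 − 8 = 1, and the invariant factors of ∂_1 are all 1, so H_0 = Z.
  H_1: rank ker ∂_1 − rank ∂_2 = (12 − 8) − 0 = 4, and there is no ∂_2, so H_1 = Z^4.

As a check, the Euler characteristic is 9 − 12 = -3, which agrees with 1 − 4 = -3.
(K is a triangulation of a wedge of 4 circles.)

H_0 = Z,  H_1 = Z^4.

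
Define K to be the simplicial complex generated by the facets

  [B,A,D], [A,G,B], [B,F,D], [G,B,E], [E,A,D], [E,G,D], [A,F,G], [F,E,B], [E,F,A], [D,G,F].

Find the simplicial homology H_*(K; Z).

H_0 ≅ Z,  H_1 ≅ Z_2,  H_2 = 0.

Order the vertices as A < B < D < E < F < G. Listing each simplex with vertices in this order, K has dimension 2 with simplices:

  0-simplices (6): A, B, D, E, F, G
  1-simplices (15): AB, AD, AE, AF, AG, BD, BE, BF, BG, DE, DF, DG, EF, EG, FG
  2-simplices (10): ABD, ABG, ADE, AEF, AFG, BDF, BEF, BEG, DEG, DFG

giving chain groups C_0 ≅ Z^6, C_1 ≅ Z^15, C_2 ≅ Z^10.

The boundary map ∂_1: C_1 → C_0 maps an edge to its endpoints' difference, ∂[p,q] = q − p. For instance
  ∂AG = G − A.
As a 6×15 matrix over Z this has rank 5, with invariant factors (1,1,1,1,1).

Boundary ∂_2: C_2 → C_1 sends each 2-simplex [p,q,r] to [q,r] − [p,r] + [p,q]. For instance
  ∂AFG = FG − AG + AF,
  ∂AEF = EF − AF + AE.
This gives a 15×10 integer matrix of rank 10; reducing to Smith normal form yields diagonal entries (1,1,1,1,1,1,1,1,1,2).

Now H_k = ker ∂_k / im ∂_{k+1}, so:

  H_0: rank C_0 − rank ∂_1 = 6 − 5 = 1, and the invariant factors of ∂_1 are all 1, so H_0 = Z.
  H_1: rank ker ∂_1 − rank ∂_2 = (15 − 5) − 10 = 0, and ∂_2 has invariant factor 2 > 1, so H_1 = Z_2.
  H_2: rank ker ∂_2 − rank ∂_3 = (10 − 10) − 0 = 0, and there is no ∂_3, so H_2 = 0.

As a check, the Euler characteristic is 6 − 15 + 10 = 1, which agrees with 1 − 0 + 0 = 1.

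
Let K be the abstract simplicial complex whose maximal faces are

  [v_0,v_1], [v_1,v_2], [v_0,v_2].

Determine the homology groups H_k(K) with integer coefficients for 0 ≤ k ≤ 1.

H_0 = Z,  H_1 = Z.

Fix the vertex order v_0 < v_1 < v_2 and write every simplex with vertices in increasing order. Then dim K = 1 and the simplices of K are:

  0-simplices (3): [v_0], [v_1], [v_2]
  1-simplices (3): [v_0,v_1], [v_0,v_2], [v_1,v_2]

so the chain groups are C_0 ≅ Z^3, C_1 ≅ Z^3.

The boundary map ∂_1: C_1 → C_0 is given by ∂[p,q] = [q] − [p].
This gives a 3×3 integer matrix of rank 2; reducing to Smith normal form yields diagonal entries (1,1).

From H_k ≅ ker(∂_k) / im(∂_{k+1}) we obtain:

  H_0: rank C_0 − rank ∂_1 = 3 − 2 = 1, and the invariant factors of ∂_1 are all 1, so H_0 ≅ Z.
  H_1: rank ker ∂_1 − rank ∂_2 = (3 − 2) − 0 = 1, and there is no ∂_2, so H_1 ≅ Z.

As a check, the Euler characteristic is 3 − 3 = 0, which agrees with 1 − 1 = 0.
(K is a triangulation of the circle S^1.)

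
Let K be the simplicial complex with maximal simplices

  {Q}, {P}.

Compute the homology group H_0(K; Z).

H_0 = Z^2.

Take the total order P < Q on the vertex set. Then K (dimension 0) consists of the simplices:

  0-simplices (2): P, Q

Hence C_0 ≅ Z^2.

Reading off H_k = ker ∂_k / im ∂_{k+1}:

  H_0: rank C_0 − rank ∂_1 = 2 − 0 = 2, and there is no ∂_1, so H_0 ≅ Z^2.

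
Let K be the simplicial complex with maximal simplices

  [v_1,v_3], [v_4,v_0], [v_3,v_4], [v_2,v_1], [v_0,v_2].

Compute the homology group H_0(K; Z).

H_0 = Z.

Fix the vertex order v_0 < v_1 < v_2 < v_3 < v_4 and write every simplex with vertices in increasing order. Then dim K = 1 and the simplices of K are:

  0-simplices (5): [v_0], [v_1], [v_2], [v_3], [v_4]
  1-simplices (5): [v_0,v_2], [v_0,v_4], [v_1,v_2], [v_1,v_3], [v_3,v_4]

so the chain groups are C_0 ≅ Z^5, C_1 ≅ Z^5.

The boundary map ∂_1: C_1 → C_0 is given by ∂[p,q] = [q] − [p].
The resulting 5×5 matrix has rank 4, and its Smith normal form has invariant factors (1,1,1,1).

Computing H_k = (kernel of ∂_k) / (image of ∂_{k+1}):

  H_0: rank C_0 − rank ∂_1 = 5 − 4 = 1, and the invariant factors of ∂_1 are all 1, so H_0 ≅ Z.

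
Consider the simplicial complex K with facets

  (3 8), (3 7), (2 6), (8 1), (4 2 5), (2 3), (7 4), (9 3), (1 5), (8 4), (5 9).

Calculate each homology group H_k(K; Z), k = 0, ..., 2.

H_0 ≅ Z,  H_1 ≅ Z^4,  H_2 = 0.

Take the total order 1 < 2 < 3 < 4 < 5 < 6 < 7 < 8 < 9 on the vertex set. Then K (dimension 2) consists of the simplices:

  0-simplices (9): [1], [2], [3], [4], [5], [6], [7], [8], [9]
  1-simplices (13): [1,5], [1,8], [2,3], [2,4], [2,5], [2,6], [3,7], [3,8], [3,9], [4,5], [4,7], [4,8], [5,9]
  2-simplices (1): [2,4,5]

so the chain groups are C_0 ≅ Z^9, C_1 ≅ Z^13, C_2 ≅ Z^1.

Boundary ∂_1: C_1 → C_0 is given by ∂[p,q] = [q] − [p]. For instance
  ∂[3,8] = [8] − [3].
The resulting 9×13 matrix has rank 8, and its Smith normal form has invariant factors (1,1,1,1,1,1,1,1).

∂_2: C_2 → C_1 sends each 2-simplex [p,q,r] to [q,r] − [p,r] + [p,q]. For instance
  ∂[2,4,5] = [4,5] − [2,5] + [2,4].
The resulting 13×1 matrix has rank 1, and its Smith normal form has invariant factors (1).

Now H_k = ker ∂_k / im ∂_{k+1}, so:

  H_0: rank C_0 − rank ∂_1 = 9 − 8 = 1, and the invariant factors of ∂_1 are all 1, so H_0 = Z.
  H_1: rank ker ∂_1 − rank ∂_2 = (13 − 8) − 1 = 4, and the invariant factors of ∂_2 are all 1, so H_1 = Z^4.
  H_2: rank ker ∂_2 − rank ∂_3 = (1 − 1) − 0 = 0, and there is no ∂_3, so H_2 = 0.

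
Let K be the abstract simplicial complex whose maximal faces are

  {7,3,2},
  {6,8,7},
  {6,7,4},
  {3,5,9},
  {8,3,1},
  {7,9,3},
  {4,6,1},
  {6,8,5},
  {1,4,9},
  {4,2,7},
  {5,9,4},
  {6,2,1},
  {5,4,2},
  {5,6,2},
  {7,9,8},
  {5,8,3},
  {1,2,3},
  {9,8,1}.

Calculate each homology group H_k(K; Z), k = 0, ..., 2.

H_0 ≅ Z,  H_1 ≅ Z × Z/2,  H_2 = 0.

Take the total order 1 < 2 < 3 < 4 < 5 < 6 < 7 < 8 < 9 on the vertex set. Then K (dimension 2) consists of the simplices:

  0-simplices (9): [1], [2], [3], [4], [5], [6], [7], [8], [9]
  1-simplices (27): (27 of them)
  2-simplices (18): [1,2,3], [1,2,6], [1,3,8], [1,4,6], [1,4,9], [1,8,9], [2,3,7], [2,4,5], [2,4,7], [2,5,6], [3,5,8], [3,5,9], [3,7,9], [4,5,9], [4,6,7], [5,6,8], [6,7,8], [7,8,9]

so the chain groups are C_0 ≅ Z^9, C_1 ≅ Z^27, C_2 ≅ Z^18.

The boundary map ∂_1: C_1 → C_0 sends each edge [p,q] (with p < q) to q − p.
This gives a 9×27 integer matrix of rank 8; reducing to Smith normal form yields diagonal entries (1,1,1,1,1,1,1,1).

The boundary map ∂_2: C_2 → C_1 sends each 2-simplex [p,q,r] to [q,r] − [p,r] + [p,q]. For instance
  ∂[1,3,8] = [3,8] − [1,8] + [1,3],
  ∂[4,6,7] = [6,7] − [4,7] + [4,6].
As a 27×18 matrix over Z this has rank 18, with invariant factors (1,1,1,1,1,1,1,1,1,1,1,1,1,1,1,1,1,2).

Now H_k = ker ∂_k / im ∂_{k+1}, so:

  H_0: rank C_0 − rank ∂_1 = 9 − 8 = 1, and the invariant factors of ∂_1 are all 1, so H_0 ≅ Z.
  H_1: rank ker ∂_1 − rank ∂_2 = (27 − 8) − 18 = 1, and ∂_2 has invariant factor 2 > 1, so H_1 ≅ Z × Z/2.
  H_2: rank ker ∂_2 − rank ∂_3 = (18 − 18) − 0 = 0, and there is no ∂_3, so H_2 ≅ 0.

(K is a triangulation of the Klein bottle.)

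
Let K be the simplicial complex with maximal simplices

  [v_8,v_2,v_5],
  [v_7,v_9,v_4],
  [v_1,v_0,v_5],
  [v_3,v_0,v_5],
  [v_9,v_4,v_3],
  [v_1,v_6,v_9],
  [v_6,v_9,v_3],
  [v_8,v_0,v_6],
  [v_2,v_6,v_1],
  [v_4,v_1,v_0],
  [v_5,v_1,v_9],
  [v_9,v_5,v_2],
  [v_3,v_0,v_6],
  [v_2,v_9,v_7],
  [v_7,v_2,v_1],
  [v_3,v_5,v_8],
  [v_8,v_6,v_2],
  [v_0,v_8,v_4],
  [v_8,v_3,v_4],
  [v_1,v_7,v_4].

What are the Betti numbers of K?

b_0 = 1, b_1 = 1, b_2 = 0.

K has 10 vertices, 30 edges, 20 triangles.
rank ∂_0 = 0, rank ∂_1 = 9 ⇒ b_0 = 10 − 0 − 9 = 1; all invariant factors of ∂_1 are 1 so no torsion. So H_0 = Z.
rank ∂_1 = 9, rank ∂_2 = 20 ⇒ b_1 = 30 − 9 − 20 = 1; ∂_2 has invariant factor(s) [2] giving torsion. So H_1 = Z ⊕ Z/2.
rank ∂_2 = 20, rank ∂_3 = 0 ⇒ b_2 = 20 − 20 − 0 = 0. So H_2 = 0.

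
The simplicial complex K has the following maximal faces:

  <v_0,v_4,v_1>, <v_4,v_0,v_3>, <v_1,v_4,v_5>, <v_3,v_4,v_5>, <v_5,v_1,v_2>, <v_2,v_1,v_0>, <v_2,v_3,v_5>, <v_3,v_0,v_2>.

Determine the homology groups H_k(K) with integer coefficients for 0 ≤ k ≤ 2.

K has 6 vertices, 12 edges, 8 triangles.
rank ∂_0 = 0, rank ∂_1 = 5 ⇒ b_0 = 6 − 0 − 5 = 1; all invariant factors of ∂_1 are 1 so no torsion. So H_0 ≅ Z.
rank ∂_1 = 5, rank ∂_2 = 7 ⇒ b_1 = 12 − 5 − 7 = 0; all invariant factors of ∂_2 are 1 so no torsion. So H_1 ≅ 0.
rank ∂_2 = 7, rank ∂_3 = 0 ⇒ b_2 = 8 − 7 − 0 = 1. So H_2 ≅ Z.

H_0 ≅ Z,  H_1 = 0,  H_2 ≅ Z.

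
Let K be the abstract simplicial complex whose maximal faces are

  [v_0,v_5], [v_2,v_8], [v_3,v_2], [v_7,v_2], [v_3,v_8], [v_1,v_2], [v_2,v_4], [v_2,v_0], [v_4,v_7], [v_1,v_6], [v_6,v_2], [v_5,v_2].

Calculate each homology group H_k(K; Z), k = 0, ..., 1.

H_0 ≅ Z,  H_1 ≅ Z^4.

Order the vertices as v_0 < v_1 < v_2 < v_3 < v_4 < v_5 < v_6 < v_7 < v_8. Listing each simplex with vertices in this order, K has dimension 1 with simplices:

  0-simplices (9): [v_0], [v_1], [v_2], [v_3], [v_4], [v_5], [v_6], [v_7], [v_8]
  1-simplices (12): [v_0,v_2], [v_0,v_5], [v_1,v_2], [v_1,v_6], [v_2,v_3], [v_2,v_4], [v_2,v_5], [v_2,v_6], [v_2,v_7], [v_2,v_8], [v_3,v_8], [v_4,v_7]

so the chain groups are C_0 ≅ Z^9, C_1 ≅ Z^12.

∂_1: C_1 → C_0 is given by ∂[p,q] = [q] − [p]. For instance
  ∂[v_2,v_6] = [v_6] − [v_2].
This gives a 9×12 integer matrix of rank 8; reducing to Smith normal form yields diagonal entries (1,1,1,1,1,1,1,1).

Computing H_k = (kernel of ∂_k) / (image of ∂_{k+1}):

  H_0: rank C_0 − rank ∂_1 = 9 − 8 = 1, and the invariant factors of ∂_1 are all 1, so H_0 = Z.
  H_1: rank ker ∂_1 − rank ∂_2 = (12 − 8) − 0 = 4, and there is no ∂_2, so H_1 = Z^4.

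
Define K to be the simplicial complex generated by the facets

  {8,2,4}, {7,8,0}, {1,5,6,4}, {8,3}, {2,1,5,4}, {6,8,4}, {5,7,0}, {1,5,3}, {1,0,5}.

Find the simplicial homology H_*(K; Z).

H_0 ≅ Z,  H_1 ≅ Z^2,  H_2 = 0,  H_3 = 0.

Take the total order 0 < 1 < 2 < 3 < 4 < 5 < 6 < 7 < 8 on the vertex set. Then K (dimension 3) consists of the simplices:

  0-simplices (9): [0], [1], [2], [3], [4], [5], [6], [7], [8]
  1-simplices (21): [0,1], [0,5], [0,7], [0,8], [1,2], [1,3], [1,4], [1,5], [1,6], [2,4], [2,5], [2,8], [3,5], [3,8], [4,5], [4,6], [4,8], [5,6], [5,7], [6,8], [7,8]
  2-simplices (13): [0,1,5], [0,5,7], [0,7,8], [1,2,4], [1,2,5], [1,3,5], [1,4,5], [1,4,6], [1,5,6], [2,4,5], [2,4,8], [4,5,6], [4,6,8]
  3-simplices (2): [1,2,4,5], [1,4,5,6]

giving chain groups C_0 ≅ Z^9, C_1 ≅ Z^21, C_2 ≅ Z^13, C_3 ≅ Z^2.

∂_1: C_1 → C_0 sends each edge [p,q] (with p < q) to q − p. For instance
  ∂[4,5] = [5] − [4].
As a 9×21 matrix over Z this has rank 8, with invariant factors (1,1,1,1,1,1,1,1).

Boundary ∂_2: C_2 → C_1 acts by ∂[p,q,r] = [q,r] − [p,r] + [p,q]. For instance
  ∂[0,5,7] = [5,7] − [0,7] + [0,5],
  ∂[2,4,5] = [4,5] − [2,5] + [2,4].
This gives a 21×13 integer matrix of rank 11; reducing to Smith normal form yields diagonal entries (1,1,1,1,1,1,1,1,1,1,1).

The boundary map ∂_3: C_3 → C_2 sends each 3-simplex σ to the alternating sum Σ_i (−1)^i (σ with its i-th vertex removed). For instance
  ∂[1,2,4,5] = [2,4,5] − [1,4,5] + [1,2,5] − [1,2,4],
  ∂[1,4,5,6] = [4,5,6] − [1,5,6] + [1,4,6] − [1,4,5].
The resulting 13×2 matrix has rank 2, and its Smith normal form has invariant factors (1,1).

Now H_k = ker ∂_k / im ∂_{k+1}, so:

  H_0: rank C_0 − rank ∂_1 = 9 − 8 = 1, and the invariant factors of ∂_1 are all 1, so H_0 ≅ Z.
  H_1: rank ker ∂_1 − rank ∂_2 = (21 − 8) − 11 = 2, and the invariant factors of ∂_2 are all 1, so H_1 ≅ Z^2.
  H_2: rank ker ∂_2 − rank ∂_3 = (13 − 11) − 2 = 0, and the invariant factors of ∂_3 are all 1, so H_2 ≅ 0.
  H_3: rank ker ∂_3 − rank ∂_4 = (2 − 2) − 0 = 0, and there is no ∂_4, so H_3 ≅ 0.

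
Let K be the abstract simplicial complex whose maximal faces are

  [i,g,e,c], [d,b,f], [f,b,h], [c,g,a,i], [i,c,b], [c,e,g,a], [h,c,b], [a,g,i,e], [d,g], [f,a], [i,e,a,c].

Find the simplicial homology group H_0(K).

H_0 = Z.

K has 9 vertices, 20 edges, 14 triangles, 5 3-simplices.
rank ∂_0 = 0, rank ∂_1 = 8 ⇒ b_0 = 9 − 0 − 8 = 1; all invariant factors of ∂_1 are 1 so no torsion. So H_0 ≅ Z.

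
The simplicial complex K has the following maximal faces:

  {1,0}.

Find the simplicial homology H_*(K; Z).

H_0 ≅ Z,  H_1 = 0.

Fix the vertex order 0 < 1 and write every simplex with vertices in increasing order. Then dim K = 1 and the simplices of K are:

  0-simplices (2): [0], [1]
  1-simplices (1): [0,1]

Hence C_0 ≅ Z^2, C_1 ≅ Z^1.

∂_1: C_1 → C_0 is given by ∂[p,q] = [q] − [p]. For instance
  ∂[0,1] = [1] − [0].
The 2×1 boundary matrix has rank 1 and Smith normal form diag(1).

Computing H_k = (kernel of ∂_k) / (image of ∂_{k+1}):

  H_0: rank C_0 − rank ∂_1 = 2 − 1 = 1, and the invariant factors of ∂_1 are all 1, so H_0 = Z.
  H_1: rank ker ∂_1 − rank ∂_2 = (1 − 1) − 0 = 0, and there is no ∂_2, so H_1 = 0.

(K is a triangulation of the 1-simplex.)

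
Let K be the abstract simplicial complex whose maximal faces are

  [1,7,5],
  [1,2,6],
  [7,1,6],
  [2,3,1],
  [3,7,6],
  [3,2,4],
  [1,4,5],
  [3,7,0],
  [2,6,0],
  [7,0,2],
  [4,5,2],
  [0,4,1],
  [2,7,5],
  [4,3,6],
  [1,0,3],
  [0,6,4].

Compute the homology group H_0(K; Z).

K has 8 vertices, 24 edges, 16 triangles.
rank ∂_0 = 0, rank ∂_1 = 7 ⇒ b_0 = 8 − 0 − 7 = 1; all invariant factors of ∂_1 are 1 so no torsion. So H_0 = Z.

H_0 = Z.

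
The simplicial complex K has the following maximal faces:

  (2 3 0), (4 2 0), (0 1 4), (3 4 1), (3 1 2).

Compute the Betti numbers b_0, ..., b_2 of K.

We work with the vertex ordering 0 < 1 < 2 < 3 < 4. The simplices of K, each written with vertices in increasing order, are:

  0-simplices (5): [0], [1], [2], [3], [4]
  1-simplices (10): [0,1], [0,2], [0,3], [0,4], [1,2], [1,3], [1,4], [2,3], [2,4], [3,4]
  2-simplices (5): [0,1,4], [0,2,3], [0,2,4], [1,2,3], [1,3,4]

Hence C_0 ≅ Z^5, C_1 ≅ Z^10, C_2 ≅ Z^5.

The boundary map ∂_1: C_1 → C_0 sends each edge [p,q] (with p < q) to q − p.
The 5×10 boundary matrix has rank 4 and Smith normal form diag(1,1,1,1).

Boundary ∂_2: C_2 → C_1 sends each 2-simplex [p,q,r] to [q,r] − [p,r] + [p,q]. For instance
  ∂[1,2,3] = [2,3] − [1,3] + [1,2],
  ∂[0,2,3] = [2,3] − [0,3] + [0,2].
The resulting 10×5 matrix has rank 5, and its Smith normal form has invariant factors (1,1,1,1,1).

Computing H_k = (kernel of ∂_k) / (image of ∂_{k+1}):

  H_0: rank C_0 − rank ∂_1 = 5 − 4 = 1, and the invariant factors of ∂_1 are all 1, so H_0 = Z.
  H_1: rank ker ∂_1 − rank ∂_2 = (10 − 4) − 5 = 1, and the invariant factors of ∂_2 are all 1, so H_1 = Z.
  H_2: rank ker ∂_2 − rank ∂_3 = (5 − 5) − 0 = 0, and there is no ∂_3, so H_2 = 0.

Hence the Betti numbers are b_0 = 1, b_1 = 1, b_2 = 0.

b_0 = 1, b_1 = 1, b_2 = 0.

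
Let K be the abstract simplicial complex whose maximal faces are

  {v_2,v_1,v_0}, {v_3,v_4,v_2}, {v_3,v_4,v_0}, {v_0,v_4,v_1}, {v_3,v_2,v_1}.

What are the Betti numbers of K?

Order the vertices as v_0 < v_1 < v_2 < v_3 < v_4. Listing each simplex with vertices in this order, K has dimension 2 with simplices:

  0-simplices (5): [v_0], [v_1], [v_2], [v_3], [v_4]
  1-simplices (10): [v_0,v_1], [v_0,v_2], [v_0,v_3], [v_0,v_4], [v_1,v_2], [v_1,v_3], [v_1,v_4], [v_2,v_3], [v_2,v_4], [v_3,v_4]
  2-simplices (5): [v_0,v_1,v_2], [v_0,v_1,v_4], [v_0,v_3,v_4], [v_1,v_2,v_3], [v_2,v_3,v_4]

Hence C_0 ≅ Z^5, C_1 ≅ Z^10, C_2 ≅ Z^5.

∂_1: C_1 → C_0 sends each edge [p,q] (with p < q) to q − p. For instance
  ∂[v_1,v_2] = [v_2] − [v_1].
As a 5×10 matrix over Z this has rank 4, with invariant factors (1,1,1,1).

The boundary map ∂_2: C_2 → C_1 sends each 2-simplex [p,q,r] to [q,r] − [p,r] + [p,q]. For instance
  ∂[v_0,v_1,v_4] = [v_1,v_4] − [v_0,v_4] + [v_0,v_1],
  ∂[v_0,v_3,v_4] = [v_3,v_4] − [v_0,v_4] + [v_0,v_3].
As a 10×5 matrix over Z this has rank 5, with invariant factors (1,1,1,1,1).

Now H_k = ker ∂_k / im ∂_{k+1}, so:

  H_0: rank C_0 − rank ∂_1 = 5 − 4 = 1, and the invariant factors of ∂_1 are all 1, so H_0 = Z.
  H_1: rank ker ∂_1 − rank ∂_2 = (10 − 4) − 5 = 1, and the invariant factors of ∂_2 are all 1, so H_1 = Z.
  H_2: rank ker ∂_2 − rank ∂_3 = (5 − 5) − 0 = 0, and there is no ∂_3, so H_2 = 0.

As a check, the Euler characteristic is 5 − 10 + 5 = 0, which agrees with 1 − 1 + 0 = 0.

Hence the Betti numbers are b_0 = 1, b_1 = 1, b_2 = 0.

b_0 = 1, b_1 = 1, b_2 = 0.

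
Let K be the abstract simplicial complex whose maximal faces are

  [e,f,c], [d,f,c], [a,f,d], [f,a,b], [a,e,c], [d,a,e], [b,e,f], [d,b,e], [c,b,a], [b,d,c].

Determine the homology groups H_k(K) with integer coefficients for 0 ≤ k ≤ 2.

Fix the vertex order a < b < c < d < e < f and write every simplex with vertices in increasing order. Then dim K = 2 and the simplices of K are:

  0-simplices (6): a, b, c, d, e, f
  1-simplices (15): ab, ac, ad, ae, af, bc, bd, be, bf, cd, ce, cf, de, df, ef
  2-simplices (10): abc, abf, ace, ade, adf, bcd, bde, bef, cdf, cef

so the chain groups are C_0 ≅ Z^6, C_1 ≅ Z^15, C_2 ≅ Z^10.

The boundary map ∂_1: C_1 → C_0 maps an edge to its endpoints' difference, ∂[p,q] = q − p.
The resulting 6×15 matrix has rank 5, and its Smith normal form has invariant factors (1,1,1,1,1).

Boundary ∂_2: C_2 → C_1 maps a triangle to the signed sum of its edges. For instance
  ∂bde = de − be + bd,
  ∂ace = ce − ae + ac.
This gives a 15×10 integer matrix of rank 10; reducing to Smith normal form yields diagonal entries (1,1,1,1,1,1,1,1,1,2).

Computing H_k = (kernel of ∂_k) / (image of ∂_{k+1}):

  H_0: rank C_0 − rank ∂_1 = 6 − 5 = 1, and the invariant factors of ∂_1 are all 1, so H_0 = Z.
  H_1: rank ker ∂_1 − rank ∂_2 = (15 − 5) − 10 = 0, and ∂_2 has invariant factor 2 > 1, so H_1 = Z/2Z.
  H_2: rank ker ∂_2 − rank ∂_3 = (10 − 10) − 0 = 0, and there is no ∂_3, so H_2 = 0.

H_0 ≅ Z,  H_1 ≅ Z/2Z,  H_2 = 0.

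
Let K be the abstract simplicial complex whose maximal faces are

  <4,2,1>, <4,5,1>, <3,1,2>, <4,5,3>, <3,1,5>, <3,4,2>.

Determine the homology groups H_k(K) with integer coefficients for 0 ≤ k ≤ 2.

K has 5 vertices, 9 edges, 6 triangles.
rank ∂_0 = 0, rank ∂_1 = 4 ⇒ b_0 = 5 − 0 − 4 = 1; all invariant factors of ∂_1 are 1 so no torsion. So H_0 ≅ Z.
rank ∂_1 = 4, rank ∂_2 = 5 ⇒ b_1 = 9 − 4 − 5 = 0; all invariant factors of ∂_2 are 1 so no torsion. So H_1 ≅ 0.
rank ∂_2 = 5, rank ∂_3 = 0 ⇒ b_2 = 6 − 5 − 0 = 1. So H_2 ≅ Z.

H_0 ≅ Z,  H_1 = 0,  H_2 ≅ Z.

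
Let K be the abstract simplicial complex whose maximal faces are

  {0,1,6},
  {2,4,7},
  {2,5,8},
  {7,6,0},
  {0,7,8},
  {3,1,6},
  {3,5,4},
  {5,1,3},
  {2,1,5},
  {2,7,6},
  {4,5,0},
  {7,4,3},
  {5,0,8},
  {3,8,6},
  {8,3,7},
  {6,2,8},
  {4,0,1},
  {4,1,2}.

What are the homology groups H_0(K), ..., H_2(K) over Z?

H_0 = Z,  H_1 = Z ⊕ Z/2,  H_2 = 0.

Fix the vertex order 0 < 1 < 2 < 3 < 4 < 5 < 6 < 7 < 8 and write every simplex with vertices in increasing order. Then dim K = 2 and the simplices of K are:

  0-simplices (9): [0], [1], [2], [3], [4], [5], [6], [7], [8]
  1-simplices (27): (27 of them)
  2-simplices (18): [0,1,4], [0,1,6], [0,4,5], [0,5,8], [0,6,7], [0,7,8], [1,2,4], [1,2,5], [1,3,5], [1,3,6], [2,4,7], [2,5,8], [2,6,7], [2,6,8], [3,4,5], [3,4,7], [3,6,8], [3,7,8]

Hence C_0 ≅ Z^9, C_1 ≅ Z^27, C_2 ≅ Z^18.

∂_1: C_1 → C_0 maps an edge to its endpoints' difference, ∂[p,q] = q − p. For instance
  ∂[1,4] = [4] − [1].
The resulting 9×27 matrix has rank 8, and its Smith normal form has invariant factors (1,1,1,1,1,1,1,1).

∂_2: C_2 → C_1 acts by ∂[p,q,r] = [q,r] − [p,r] + [p,q]. For instance
  ∂[2,6,7] = [6,7] − [2,7] + [2,6],
  ∂[0,1,6] = [1,6] − [0,6] + [0,1].
As a 27×18 matrix over Z this has rank 18, with invariant factors (1,1,1,1,1,1,1,1,1,1,1,1,1,1,1,1,1,2).

Reading off H_k = ker ∂_k / im ∂_{k+1}:

  H_0: rank C_0 − rank ∂_1 = 9 − 8 = 1, and the invariant factors of ∂_1 are all 1, so H_0 = Z.
  H_1: rank ker ∂_1 − rank ∂_2 = (27 − 8) − 18 = 1, and ∂_2 has invariant factor 2 > 1, so H_1 = Z ⊕ Z/2.
  H_2: rank ker ∂_2 − rank ∂_3 = (18 − 18) − 0 = 0, and there is no ∂_3, so H_2 = 0.

As a check, the Euler characteristic is 9 − 27 + 18 = 0, which agrees with 1 − 1 + 0 = 0.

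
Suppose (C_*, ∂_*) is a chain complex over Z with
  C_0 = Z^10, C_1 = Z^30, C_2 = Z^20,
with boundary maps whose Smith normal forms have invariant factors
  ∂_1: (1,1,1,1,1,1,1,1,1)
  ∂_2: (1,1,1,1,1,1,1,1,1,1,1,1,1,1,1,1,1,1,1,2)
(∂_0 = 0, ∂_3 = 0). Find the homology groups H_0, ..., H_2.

H_0 ≅ Z,  H_1 ≅ Z ⊕ Z_2,  H_2 = 0.

H_0: b_0 = 10 − 0 − 9 = 1; torsion from ∂_1 factors > 1: none. So H_0 ≅ Z.
H_1: b_1 = 30 − 9 − 20 = 1; torsion from ∂_2 factors > 1: [2]. So H_1 ≅ Z ⊕ Z_2.
H_2: b_2 = 20 − 20 − 0 = 0; torsion from ∂_3 factors > 1: none. So H_2 ≅ 0.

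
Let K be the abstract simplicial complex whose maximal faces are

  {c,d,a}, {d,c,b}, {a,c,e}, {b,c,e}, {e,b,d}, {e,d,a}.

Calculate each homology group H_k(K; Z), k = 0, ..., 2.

K has 5 vertices, 9 edges, 6 triangles.
rank ∂_0 = 0, rank ∂_1 = 4 ⇒ b_0 = 5 − 0 − 4 = 1; all invariant factors of ∂_1 are 1 so no torsion. So H_0 = Z.
rank ∂_1 = 4, rank ∂_2 = 5 ⇒ b_1 = 9 − 4 − 5 = 0; all invariant factors of ∂_2 are 1 so no torsion. So H_1 = 0.
rank ∂_2 = 5, rank ∂_3 = 0 ⇒ b_2 = 6 − 5 − 0 = 1. So H_2 = Z.

H_0 ≅ Z,  H_1 = 0,  H_2 ≅ Z.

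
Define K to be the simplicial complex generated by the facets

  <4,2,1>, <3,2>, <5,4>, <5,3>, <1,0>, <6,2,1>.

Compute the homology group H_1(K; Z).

H_1 = Z.

Order the vertices as 0 < 1 < 2 < 3 < 4 < 5 < 6. Listing each simplex with vertices in this order, K has dimension 2 with simplices:

  0-simplices (7): [0], [1], [2], [3], [4], [5], [6]
  1-simplices (9): [0,1], [1,2], [1,4], [1,6], [2,3], [2,4], [2,6], [3,5], [4,5]
  2-simplices (2): [1,2,4], [1,2,6]

Hence C_0 ≅ Z^7, C_1 ≅ Z^9, C_2 ≅ Z^2.

The boundary map ∂_1: C_1 → C_0 is given by ∂[p,q] = [q] − [p]. For instance
  ∂[2,6] = [6] − [2].
The resulting 7×9 matrix has rank 6, and its Smith normal form has invariant factors (1,1,1,1,1,1).

Boundary ∂_2: C_2 → C_1 sends each 2-simplex [p,q,r] to [q,r] − [p,r] + [p,q]. For instance
  ∂[1,2,4] = [2,4] − [1,4] + [1,2],
  ∂[1,2,6] = [2,6] − [1,6] + [1,2].
As a 9×2 matrix over Z this has rank 2, with invariant factors (1,1).

From H_k ≅ ker(∂_k) / im(∂_{k+1}) we obtain:

  H_1: rank ker ∂_1 − rank ∂_2 = (9 − 6) − 2 = 1, and the invariant factors of ∂_2 are all 1, so H_1 = Z.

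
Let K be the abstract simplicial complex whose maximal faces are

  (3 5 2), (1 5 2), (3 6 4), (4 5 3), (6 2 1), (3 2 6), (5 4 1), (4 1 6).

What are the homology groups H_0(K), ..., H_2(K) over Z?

H_0 = Z,  H_1 = 0,  H_2 = Z.

Take the total order 1 < 2 < 3 < 4 < 5 < 6 on the vertex set. Then K (dimension 2) consists of the simplices:

  0-simplices (6): [1], [2], [3], [4], [5], [6]
  1-simplices (12): [1,2], [1,4], [1,5], [1,6], [2,3], [2,5], [2,6], [3,4], [3,5], [3,6], [4,5], [4,6]
  2-simplices (8): [1,2,5], [1,2,6], [1,4,5], [1,4,6], [2,3,5], [2,3,6], [3,4,5], [3,4,6]

giving chain groups C_0 ≅ Z^6, C_1 ≅ Z^12, C_2 ≅ Z^8.

The boundary map ∂_1: C_1 → C_0 maps an edge to its endpoints' difference, ∂[p,q] = q − p. For instance
  ∂[2,3] = [3] − [2].
This gives a 6×12 integer matrix of rank 5; reducing to Smith normal form yields diagonal entries (1,1,1,1,1).

∂_2: C_2 → C_1 maps a triangle to the signed sum of its edges. For instance
  ∂[3,4,6] = [4,6] − [3,6] + [3,4],
  ∂[3,4,5] = [4,5] − [3,5] + [3,4].
This gives a 12×8 integer matrix of rank 7; reducing to Smith normal form yields diagonal entries (1,1,1,1,1,1,1).

Reading off H_k = ker ∂_k / im ∂_{k+1}:

  H_0: rank C_0 − rank ∂_1 = 6 − 5 = 1, and the invariant factors of ∂_1 are all 1, so H_0 ≅ Z.
  H_1: rank ker ∂_1 − rank ∂_2 = (12 − 5) − 7 = 0, and the invariant factors of ∂_2 are all 1, so H_1 ≅ 0.
  H_2: rank ker ∂_2 − rank ∂_3 = (8 − 7) − 0 = 1, and there is no ∂_3, so H_2 ≅ Z.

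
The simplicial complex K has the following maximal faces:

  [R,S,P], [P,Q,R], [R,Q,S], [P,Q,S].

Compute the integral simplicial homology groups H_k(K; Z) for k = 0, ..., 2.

H_0 = Z,  H_1 = 0,  H_2 = Z.

Fix the vertex order P < Q < R < S and write every simplex with vertices in increasing order. Then dim K = 2 and the simplices of K are:

  0-simplices (4): P, Q, R, S
  1-simplices (6): PQ, PR, PS, QR, QS, RS
  2-simplices (4): PQR, PQS, PRS, QRS

so the chain groups are C_0 ≅ Z^4, C_1 ≅ Z^6, C_2 ≅ Z^4.

The boundary map ∂_1: C_1 → C_0 sends each edge [p,q] (with p < q) to q − p. For instance
  ∂PS = S − P.
As a 4×6 matrix over Z this has rank 3, with invariant factors (1,1,1).

Boundary ∂_2: C_2 → C_1 acts by ∂[p,q,r] = [q,r] − [p,r] + [p,q]. For instance
  ∂PQR = QR − PR + PQ,
  ∂PQS = QS − PS + PQ.
As a 6×4 matrix over Z this has rank 3, with invariant factors (1,1,1).

Computing H_k = (kernel of ∂_k) / (image of ∂_{k+1}):

  H_0: rank C_0 − rank ∂_1 = 4 − 3 = 1, and the invariant factors of ∂_1 are all 1, so H_0 ≅ Z.
  H_1: rank ker ∂_1 − rank ∂_2 = (6 − 3) − 3 = 0, and the invariant factors of ∂_2 are all 1, so H_1 ≅ 0.
  H_2: rank ker ∂_2 − rank ∂_3 = (4 − 3) − 0 = 1, and there is no ∂_3, so H_2 ≅ Z.

As a check, the Euler characteristic is 4 − 6 + 4 = 2, which agrees with 1 − 0 + 1 = 2.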